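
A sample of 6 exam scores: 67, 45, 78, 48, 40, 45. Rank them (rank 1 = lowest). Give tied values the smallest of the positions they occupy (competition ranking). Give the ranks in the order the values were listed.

Sorted (ascending): 40, 45, 45, 48, 67, 78
The 2 values of 45 occupy positions 2–3 → each gets rank 2.

5, 2, 6, 4, 1, 2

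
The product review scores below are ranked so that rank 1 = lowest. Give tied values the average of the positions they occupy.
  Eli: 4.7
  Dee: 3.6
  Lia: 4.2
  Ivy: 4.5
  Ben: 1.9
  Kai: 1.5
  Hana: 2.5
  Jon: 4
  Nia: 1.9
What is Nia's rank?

Sorted (ascending): 1.5, 1.9, 1.9, 2.5, 3.6, 4, 4.2, 4.5, 4.7
The 2 values of 1.9 occupy positions 2–3 → average rank (2+3)/2 = 2.5.
Nia has value 1.9 → rank 2.5.

2.5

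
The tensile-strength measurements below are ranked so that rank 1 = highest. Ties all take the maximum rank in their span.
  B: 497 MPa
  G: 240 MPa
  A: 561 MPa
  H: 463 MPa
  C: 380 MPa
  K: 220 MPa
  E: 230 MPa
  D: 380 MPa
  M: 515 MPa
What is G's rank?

7

Sorted (descending): 561, 515, 497, 463, 380, 380, 240, 230, 220
The 2 values of 380 occupy positions 5–6 → each gets rank 6.
G has value 240 MPa → rank 7.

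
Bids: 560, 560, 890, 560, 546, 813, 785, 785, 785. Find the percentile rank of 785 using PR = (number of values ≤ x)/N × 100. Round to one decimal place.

N = 9.
Strictly below 785: 4. Equal to 785: 3.
PR = 7/9 × 100 = 77.8

77.8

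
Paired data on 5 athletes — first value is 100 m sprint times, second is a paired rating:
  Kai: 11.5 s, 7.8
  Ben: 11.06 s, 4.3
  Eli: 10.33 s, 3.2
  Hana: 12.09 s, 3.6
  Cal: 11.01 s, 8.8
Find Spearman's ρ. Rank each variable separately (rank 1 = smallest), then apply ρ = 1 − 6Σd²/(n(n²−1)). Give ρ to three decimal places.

0.100

Ranks of variable 1: 4, 3, 1, 5, 2
Ranks of variable 2: 4, 3, 1, 2, 5
d = r₁ − r₂: 0, 0, 0, 3, -3
d²: 0, 0, 0, 9, 9; Σd² = 18
ρ = 1 − 6·18/(5·24) = 1 − 108/120 = 0.100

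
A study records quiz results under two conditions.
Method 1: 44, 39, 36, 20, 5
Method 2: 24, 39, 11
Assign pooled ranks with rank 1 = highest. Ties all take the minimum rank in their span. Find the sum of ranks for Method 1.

21

Sorted (descending): 44, 39, 39, 36, 24, 20, 11, 5
The 2 values of 39 occupy positions 2–3 → each gets rank 2.
Method 1 values → pooled ranks: 44→1, 39→2, 36→4, 20→6, 5→8
Rank sum = 1 + 2 + 4 + 6 + 8 = 21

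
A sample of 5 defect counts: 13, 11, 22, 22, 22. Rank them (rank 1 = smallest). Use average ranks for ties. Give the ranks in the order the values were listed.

Sorted (ascending): 11, 13, 22, 22, 22
The 3 values of 22 occupy positions 3–5 → average rank 4.

2, 1, 4, 4, 4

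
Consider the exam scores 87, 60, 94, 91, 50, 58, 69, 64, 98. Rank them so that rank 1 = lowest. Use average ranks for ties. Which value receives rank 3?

60

Sorted (ascending): 50, 58, 60, 64, 69, 87, 91, 94, 98
No ties — each value takes its position as its rank.
Rank 3 → value 60.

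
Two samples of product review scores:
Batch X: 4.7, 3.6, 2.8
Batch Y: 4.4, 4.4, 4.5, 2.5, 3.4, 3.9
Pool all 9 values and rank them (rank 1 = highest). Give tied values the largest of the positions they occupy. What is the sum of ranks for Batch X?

15

Sorted (descending): 4.7, 4.5, 4.4, 4.4, 3.9, 3.6, 3.4, 2.8, 2.5
The 2 values of 4.4 occupy positions 3–4 → each gets rank 4.
Batch X values → pooled ranks: 4.7→1, 3.6→6, 2.8→8
Rank sum = 1 + 6 + 8 = 15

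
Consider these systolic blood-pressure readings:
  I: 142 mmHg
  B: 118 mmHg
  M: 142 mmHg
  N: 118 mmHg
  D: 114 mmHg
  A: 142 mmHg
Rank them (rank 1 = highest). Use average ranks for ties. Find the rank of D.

Sorted (descending): 142, 142, 142, 118, 118, 114
The 3 values of 142 occupy positions 1–3 → average rank 2.
The 2 values of 118 occupy positions 4–5 → average rank (4+5)/2 = 4.5.
D has value 114 mmHg → rank 6.

6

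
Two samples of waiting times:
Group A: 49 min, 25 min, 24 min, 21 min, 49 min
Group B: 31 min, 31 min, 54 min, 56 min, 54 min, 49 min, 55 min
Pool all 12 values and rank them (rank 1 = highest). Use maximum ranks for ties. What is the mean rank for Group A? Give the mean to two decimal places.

Sorted (descending): 56, 55, 54, 54, 49, 49, 49, 31, 31, 25, 24, 21
The 2 values of 54 occupy positions 3–4 → each gets rank 4.
The 3 values of 49 occupy positions 5–7 → each gets rank 7.
The 2 values of 31 occupy positions 8–9 → each gets rank 9.
Group A values → pooled ranks: 49→7, 25→10, 24→11, 21→12, 49→7
Mean rank = (7 + 10 + 11 + 12 + 7) / 5 = 9.40

9.40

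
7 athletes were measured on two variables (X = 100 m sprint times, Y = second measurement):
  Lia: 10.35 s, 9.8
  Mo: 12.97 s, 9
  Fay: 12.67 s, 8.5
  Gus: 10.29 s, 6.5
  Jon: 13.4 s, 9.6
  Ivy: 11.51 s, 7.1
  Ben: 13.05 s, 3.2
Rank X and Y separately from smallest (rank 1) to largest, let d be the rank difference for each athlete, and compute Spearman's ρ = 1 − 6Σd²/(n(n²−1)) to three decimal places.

0.071

Ranks of variable 1: 2, 5, 4, 1, 7, 3, 6
Ranks of variable 2: 7, 5, 4, 2, 6, 3, 1
d = r₁ − r₂: -5, 0, 0, -1, 1, 0, 5
d²: 25, 0, 0, 1, 1, 0, 25; Σd² = 52
ρ = 1 − 6·52/(7·48) = 1 − 312/336 = 0.071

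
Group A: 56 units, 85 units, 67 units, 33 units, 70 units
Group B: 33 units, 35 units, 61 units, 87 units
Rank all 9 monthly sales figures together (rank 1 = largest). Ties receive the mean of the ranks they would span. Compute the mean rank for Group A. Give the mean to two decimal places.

4.70

Sorted (descending): 87, 85, 70, 67, 61, 56, 35, 33, 33
The 2 values of 33 occupy positions 8–9 → average rank (8+9)/2 = 8.5.
Group A values → pooled ranks: 56→6, 85→2, 67→4, 33→8.5, 70→3
Mean rank = (6 + 2 + 4 + 8.5 + 3) / 5 = 4.70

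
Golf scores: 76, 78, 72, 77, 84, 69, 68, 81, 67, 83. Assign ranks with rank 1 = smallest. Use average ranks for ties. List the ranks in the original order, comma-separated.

5, 7, 4, 6, 10, 3, 2, 8, 1, 9

Sorted (ascending): 67, 68, 69, 72, 76, 77, 78, 81, 83, 84
No ties — each value takes its position as its rank.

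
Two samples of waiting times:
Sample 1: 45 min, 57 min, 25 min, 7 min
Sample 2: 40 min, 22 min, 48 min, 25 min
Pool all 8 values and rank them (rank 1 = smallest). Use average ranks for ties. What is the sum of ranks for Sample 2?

17.5

Sorted (ascending): 7, 22, 25, 25, 40, 45, 48, 57
The 2 values of 25 occupy positions 3–4 → average rank (3+4)/2 = 3.5.
Sample 2 values → pooled ranks: 40→5, 22→2, 48→7, 25→3.5
Rank sum = 5 + 2 + 7 + 3.5 = 17.5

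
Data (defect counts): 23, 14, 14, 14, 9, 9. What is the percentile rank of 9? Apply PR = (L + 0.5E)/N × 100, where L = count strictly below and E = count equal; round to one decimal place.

N = 6.
Strictly below 9: 0. Equal to 9: 2.
PR = (0 + 0.5·2)/6 × 100 = 16.7

16.7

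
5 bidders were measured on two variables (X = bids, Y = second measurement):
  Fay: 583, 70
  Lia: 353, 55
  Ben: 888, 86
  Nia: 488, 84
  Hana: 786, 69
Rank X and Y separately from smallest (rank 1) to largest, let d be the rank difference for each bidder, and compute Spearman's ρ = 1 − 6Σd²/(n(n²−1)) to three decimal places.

0.600

Ranks of variable 1: 3, 1, 5, 2, 4
Ranks of variable 2: 3, 1, 5, 4, 2
d = r₁ − r₂: 0, 0, 0, -2, 2
d²: 0, 0, 0, 4, 4; Σd² = 8
ρ = 1 − 6·8/(5·24) = 1 − 48/120 = 0.600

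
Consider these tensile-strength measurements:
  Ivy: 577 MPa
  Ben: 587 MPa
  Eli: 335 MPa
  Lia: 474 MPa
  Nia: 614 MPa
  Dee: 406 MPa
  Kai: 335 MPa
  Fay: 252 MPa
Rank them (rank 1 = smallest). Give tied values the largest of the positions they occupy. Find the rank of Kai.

3

Sorted (ascending): 252, 335, 335, 406, 474, 577, 587, 614
The 2 values of 335 occupy positions 2–3 → each gets rank 3.
Kai has value 335 MPa → rank 3.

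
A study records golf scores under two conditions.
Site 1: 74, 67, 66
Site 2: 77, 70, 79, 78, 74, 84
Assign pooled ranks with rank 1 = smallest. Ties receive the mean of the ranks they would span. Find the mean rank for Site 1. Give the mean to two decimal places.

2.50

Sorted (ascending): 66, 67, 70, 74, 74, 77, 78, 79, 84
The 2 values of 74 occupy positions 4–5 → average rank (4+5)/2 = 4.5.
Site 1 values → pooled ranks: 74→4.5, 67→2, 66→1
Mean rank = (4.5 + 2 + 1) / 3 = 2.50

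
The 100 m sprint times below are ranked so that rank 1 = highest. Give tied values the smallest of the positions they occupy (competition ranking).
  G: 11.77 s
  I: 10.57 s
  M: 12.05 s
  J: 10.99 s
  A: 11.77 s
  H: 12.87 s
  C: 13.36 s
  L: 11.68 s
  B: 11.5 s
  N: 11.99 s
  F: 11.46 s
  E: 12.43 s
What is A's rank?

Sorted (descending): 13.36, 12.87, 12.43, 12.05, 11.99, 11.77, 11.77, 11.68, 11.5, 11.46, 10.99, 10.57
The 2 values of 11.77 occupy positions 6–7 → each gets rank 6.
A has value 11.77 s → rank 6.

6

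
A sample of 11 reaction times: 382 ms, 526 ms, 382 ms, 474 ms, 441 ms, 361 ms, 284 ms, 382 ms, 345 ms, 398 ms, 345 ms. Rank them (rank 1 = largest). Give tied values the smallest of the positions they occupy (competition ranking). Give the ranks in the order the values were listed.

5, 1, 5, 2, 3, 8, 11, 5, 9, 4, 9

Sorted (descending): 526, 474, 441, 398, 382, 382, 382, 361, 345, 345, 284
The 3 values of 382 occupy positions 5–7 → each gets rank 5.
The 2 values of 345 occupy positions 9–10 → each gets rank 9.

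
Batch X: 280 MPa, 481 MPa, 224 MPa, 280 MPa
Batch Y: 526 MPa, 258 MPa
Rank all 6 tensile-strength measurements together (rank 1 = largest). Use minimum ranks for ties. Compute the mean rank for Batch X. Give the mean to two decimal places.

3.50

Sorted (descending): 526, 481, 280, 280, 258, 224
The 2 values of 280 occupy positions 3–4 → each gets rank 3.
Batch X values → pooled ranks: 280→3, 481→2, 224→6, 280→3
Mean rank = (3 + 2 + 6 + 3) / 4 = 3.50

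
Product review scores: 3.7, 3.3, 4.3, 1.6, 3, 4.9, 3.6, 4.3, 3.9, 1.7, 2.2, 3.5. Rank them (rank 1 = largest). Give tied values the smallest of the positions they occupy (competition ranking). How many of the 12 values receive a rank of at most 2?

Sorted (descending): 4.9, 4.3, 4.3, 3.9, 3.7, 3.6, 3.5, 3.3, 3, 2.2, 1.7, 1.6
The 2 values of 4.3 occupy positions 2–3 → each gets rank 2.
Ranks ≤ 2: {1, 2, 2} → 3 values.

3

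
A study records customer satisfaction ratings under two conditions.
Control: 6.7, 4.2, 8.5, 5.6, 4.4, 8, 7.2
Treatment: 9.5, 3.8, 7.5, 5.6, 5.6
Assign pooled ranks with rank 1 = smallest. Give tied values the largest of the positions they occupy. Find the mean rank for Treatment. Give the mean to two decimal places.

Sorted (ascending): 3.8, 4.2, 4.4, 5.6, 5.6, 5.6, 6.7, 7.2, 7.5, 8, 8.5, 9.5
The 3 values of 5.6 occupy positions 4–6 → each gets rank 6.
Treatment values → pooled ranks: 9.5→12, 3.8→1, 7.5→9, 5.6→6, 5.6→6
Mean rank = (12 + 1 + 9 + 6 + 6) / 5 = 6.80

6.80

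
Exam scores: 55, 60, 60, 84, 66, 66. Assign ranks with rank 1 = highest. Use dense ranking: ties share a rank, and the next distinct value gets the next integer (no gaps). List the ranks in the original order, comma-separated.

Sorted (descending): 84, 66, 66, 60, 60, 55
The 2 values of 66 share dense rank 2.
The 2 values of 60 share dense rank 3.
Remaining distinct values take the next consecutive integers.

4, 3, 3, 1, 2, 2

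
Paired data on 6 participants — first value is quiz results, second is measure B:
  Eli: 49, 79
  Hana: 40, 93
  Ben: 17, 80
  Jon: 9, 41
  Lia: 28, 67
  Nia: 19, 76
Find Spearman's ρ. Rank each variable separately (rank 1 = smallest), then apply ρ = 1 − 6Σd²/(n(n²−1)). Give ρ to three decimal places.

Ranks of variable 1: 6, 5, 2, 1, 4, 3
Ranks of variable 2: 4, 6, 5, 1, 2, 3
d = r₁ − r₂: 2, -1, -3, 0, 2, 0
d²: 4, 1, 9, 0, 4, 0; Σd² = 18
ρ = 1 − 6·18/(6·35) = 1 − 108/210 = 0.486

0.486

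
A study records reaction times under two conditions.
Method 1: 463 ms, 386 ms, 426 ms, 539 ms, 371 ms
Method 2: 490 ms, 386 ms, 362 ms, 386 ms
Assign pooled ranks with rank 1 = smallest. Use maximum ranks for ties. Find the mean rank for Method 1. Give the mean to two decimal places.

Sorted (ascending): 362, 371, 386, 386, 386, 426, 463, 490, 539
The 3 values of 386 occupy positions 3–5 → each gets rank 5.
Method 1 values → pooled ranks: 463→7, 386→5, 426→6, 539→9, 371→2
Mean rank = (7 + 5 + 6 + 9 + 2) / 5 = 5.80

5.80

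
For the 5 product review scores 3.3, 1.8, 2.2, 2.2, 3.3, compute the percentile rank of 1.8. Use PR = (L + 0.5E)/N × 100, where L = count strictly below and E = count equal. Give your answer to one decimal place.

N = 5.
Strictly below 1.8: 0. Equal to 1.8: 1.
PR = (0 + 0.5·1)/5 × 100 = 10.0

10.0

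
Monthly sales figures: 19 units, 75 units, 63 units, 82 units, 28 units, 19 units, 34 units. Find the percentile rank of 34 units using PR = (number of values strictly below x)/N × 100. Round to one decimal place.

42.9

N = 7.
Strictly below 34: 3. Equal to 34: 1.
PR = 3/7 × 100 = 42.9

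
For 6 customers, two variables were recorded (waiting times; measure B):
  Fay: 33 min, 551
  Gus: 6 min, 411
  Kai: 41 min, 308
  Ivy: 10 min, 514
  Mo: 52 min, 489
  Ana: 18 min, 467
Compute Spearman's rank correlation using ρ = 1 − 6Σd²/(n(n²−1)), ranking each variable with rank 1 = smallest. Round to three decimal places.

Ranks of variable 1: 4, 1, 5, 2, 6, 3
Ranks of variable 2: 6, 2, 1, 5, 4, 3
d = r₁ − r₂: -2, -1, 4, -3, 2, 0
d²: 4, 1, 16, 9, 4, 0; Σd² = 34
ρ = 1 − 6·34/(6·35) = 1 − 204/210 = 0.029

0.029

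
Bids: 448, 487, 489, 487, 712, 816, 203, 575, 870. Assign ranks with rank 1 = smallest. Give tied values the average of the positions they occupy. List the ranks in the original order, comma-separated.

Sorted (ascending): 203, 448, 487, 487, 489, 575, 712, 816, 870
The 2 values of 487 occupy positions 3–4 → average rank (3+4)/2 = 3.5.

2, 3.5, 5, 3.5, 7, 8, 1, 6, 9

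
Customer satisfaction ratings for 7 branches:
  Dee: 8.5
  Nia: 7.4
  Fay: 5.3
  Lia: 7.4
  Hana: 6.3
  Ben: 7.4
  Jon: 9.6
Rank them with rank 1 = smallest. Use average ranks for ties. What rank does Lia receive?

4

Sorted (ascending): 5.3, 6.3, 7.4, 7.4, 7.4, 8.5, 9.6
The 3 values of 7.4 occupy positions 3–5 → average rank 4.
Lia has value 7.4 → rank 4.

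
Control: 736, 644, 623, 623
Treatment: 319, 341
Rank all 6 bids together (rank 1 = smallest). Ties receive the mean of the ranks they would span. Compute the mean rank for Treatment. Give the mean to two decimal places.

Sorted (ascending): 319, 341, 623, 623, 644, 736
The 2 values of 623 occupy positions 3–4 → average rank (3+4)/2 = 3.5.
Treatment values → pooled ranks: 319→1, 341→2
Mean rank = (1 + 2) / 2 = 1.50

1.50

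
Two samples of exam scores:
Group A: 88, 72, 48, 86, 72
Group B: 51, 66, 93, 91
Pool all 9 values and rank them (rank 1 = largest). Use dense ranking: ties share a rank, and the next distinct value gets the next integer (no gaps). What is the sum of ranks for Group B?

16

Sorted (descending): 93, 91, 88, 86, 72, 72, 66, 51, 48
The 2 values of 72 share dense rank 5.
Remaining distinct values take the next consecutive integers.
Group B values → pooled ranks: 51→7, 66→6, 93→1, 91→2
Rank sum = 7 + 6 + 1 + 2 = 16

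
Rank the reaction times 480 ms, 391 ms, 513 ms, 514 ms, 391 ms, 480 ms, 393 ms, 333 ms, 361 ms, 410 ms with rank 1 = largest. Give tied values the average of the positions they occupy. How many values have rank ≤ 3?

2

Sorted (descending): 514, 513, 480, 480, 410, 393, 391, 391, 361, 333
The 2 values of 480 occupy positions 3–4 → average rank (3+4)/2 = 3.5.
The 2 values of 391 occupy positions 7–8 → average rank (7+8)/2 = 7.5.
Ranks ≤ 3: {1, 2} → 2 values.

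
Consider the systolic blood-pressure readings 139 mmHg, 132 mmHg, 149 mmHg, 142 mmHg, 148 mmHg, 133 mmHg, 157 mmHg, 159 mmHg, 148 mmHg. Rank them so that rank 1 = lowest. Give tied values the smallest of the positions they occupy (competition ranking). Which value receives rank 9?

159

Sorted (ascending): 132, 133, 139, 142, 148, 148, 149, 157, 159
The 2 values of 148 occupy positions 5–6 → each gets rank 5.
Rank 9 → value 159.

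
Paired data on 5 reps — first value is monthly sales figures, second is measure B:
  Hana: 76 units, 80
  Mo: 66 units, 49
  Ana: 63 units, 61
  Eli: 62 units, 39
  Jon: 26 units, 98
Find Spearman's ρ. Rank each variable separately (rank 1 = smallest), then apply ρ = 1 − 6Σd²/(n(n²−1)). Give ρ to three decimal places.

-0.100

Ranks of variable 1: 5, 4, 3, 2, 1
Ranks of variable 2: 4, 2, 3, 1, 5
d = r₁ − r₂: 1, 2, 0, 1, -4
d²: 1, 4, 0, 1, 16; Σd² = 22
ρ = 1 − 6·22/(5·24) = 1 − 132/120 = -0.100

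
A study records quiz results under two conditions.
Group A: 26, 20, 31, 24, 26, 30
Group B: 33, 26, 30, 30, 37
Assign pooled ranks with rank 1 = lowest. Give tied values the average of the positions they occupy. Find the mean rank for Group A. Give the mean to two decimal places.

4.50

Sorted (ascending): 20, 24, 26, 26, 26, 30, 30, 30, 31, 33, 37
The 3 values of 26 occupy positions 3–5 → average rank 4.
The 3 values of 30 occupy positions 6–8 → average rank 7.
Group A values → pooled ranks: 26→4, 20→1, 31→9, 24→2, 26→4, 30→7
Mean rank = (4 + 1 + 9 + 2 + 4 + 7) / 6 = 4.50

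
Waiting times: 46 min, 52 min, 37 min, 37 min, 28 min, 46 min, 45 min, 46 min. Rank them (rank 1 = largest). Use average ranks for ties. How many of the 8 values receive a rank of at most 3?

Sorted (descending): 52, 46, 46, 46, 45, 37, 37, 28
The 3 values of 46 occupy positions 2–4 → average rank 3.
The 2 values of 37 occupy positions 6–7 → average rank (6+7)/2 = 6.5.
Ranks ≤ 3: {1, 3, 3, 3} → 4 values.

4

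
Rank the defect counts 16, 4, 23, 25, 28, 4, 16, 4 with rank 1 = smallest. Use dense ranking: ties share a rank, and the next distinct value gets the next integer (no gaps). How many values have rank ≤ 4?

Sorted (ascending): 4, 4, 4, 16, 16, 23, 25, 28
The 3 values of 4 share dense rank 1.
The 2 values of 16 share dense rank 2.
Remaining distinct values take the next consecutive integers.
Ranks ≤ 4: {1, 1, 1, 2, 2, 3, 4} → 7 values.

7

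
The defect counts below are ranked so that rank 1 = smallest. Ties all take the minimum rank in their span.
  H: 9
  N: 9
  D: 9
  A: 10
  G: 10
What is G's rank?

Sorted (ascending): 9, 9, 9, 10, 10
The 3 values of 9 occupy positions 1–3 → each gets rank 1.
The 2 values of 10 occupy positions 4–5 → each gets rank 4.
G has value 10 → rank 4.

4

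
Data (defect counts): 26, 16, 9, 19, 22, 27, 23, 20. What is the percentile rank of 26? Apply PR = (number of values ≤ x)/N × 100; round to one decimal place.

N = 8.
Strictly below 26: 6. Equal to 26: 1.
PR = 7/8 × 100 = 87.5

87.5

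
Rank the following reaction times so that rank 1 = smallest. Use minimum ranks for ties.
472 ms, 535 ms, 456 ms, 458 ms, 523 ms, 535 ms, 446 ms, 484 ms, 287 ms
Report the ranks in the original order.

Sorted (ascending): 287, 446, 456, 458, 472, 484, 523, 535, 535
The 2 values of 535 occupy positions 8–9 → each gets rank 8.

5, 8, 3, 4, 7, 8, 2, 6, 1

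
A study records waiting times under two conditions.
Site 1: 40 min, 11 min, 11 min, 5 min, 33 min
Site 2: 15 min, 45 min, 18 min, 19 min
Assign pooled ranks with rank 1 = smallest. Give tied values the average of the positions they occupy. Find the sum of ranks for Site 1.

21

Sorted (ascending): 5, 11, 11, 15, 18, 19, 33, 40, 45
The 2 values of 11 occupy positions 2–3 → average rank (2+3)/2 = 2.5.
Site 1 values → pooled ranks: 40→8, 11→2.5, 11→2.5, 5→1, 33→7
Rank sum = 8 + 2.5 + 2.5 + 1 + 7 = 21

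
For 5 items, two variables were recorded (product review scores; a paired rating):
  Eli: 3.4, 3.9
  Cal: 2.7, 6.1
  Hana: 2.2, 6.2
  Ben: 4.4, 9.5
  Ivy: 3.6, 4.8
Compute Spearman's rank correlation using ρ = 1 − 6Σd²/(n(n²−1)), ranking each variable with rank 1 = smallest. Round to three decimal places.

Ranks of variable 1: 3, 2, 1, 5, 4
Ranks of variable 2: 1, 3, 4, 5, 2
d = r₁ − r₂: 2, -1, -3, 0, 2
d²: 4, 1, 9, 0, 4; Σd² = 18
ρ = 1 − 6·18/(5·24) = 1 − 108/120 = 0.100

0.100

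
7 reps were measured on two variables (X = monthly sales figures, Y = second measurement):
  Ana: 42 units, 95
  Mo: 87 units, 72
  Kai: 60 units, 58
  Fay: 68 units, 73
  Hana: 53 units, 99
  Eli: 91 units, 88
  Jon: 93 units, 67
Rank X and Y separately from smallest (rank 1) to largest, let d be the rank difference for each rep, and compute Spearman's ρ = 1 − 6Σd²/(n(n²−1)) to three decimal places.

Ranks of variable 1: 1, 5, 3, 4, 2, 6, 7
Ranks of variable 2: 6, 3, 1, 4, 7, 5, 2
d = r₁ − r₂: -5, 2, 2, 0, -5, 1, 5
d²: 25, 4, 4, 0, 25, 1, 25; Σd² = 84
ρ = 1 − 6·84/(7·48) = 1 − 504/336 = -0.500

-0.500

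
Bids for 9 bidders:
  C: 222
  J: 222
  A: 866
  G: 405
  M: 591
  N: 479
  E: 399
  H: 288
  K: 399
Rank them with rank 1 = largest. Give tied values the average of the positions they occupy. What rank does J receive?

Sorted (descending): 866, 591, 479, 405, 399, 399, 288, 222, 222
The 2 values of 399 occupy positions 5–6 → average rank (5+6)/2 = 5.5.
The 2 values of 222 occupy positions 8–9 → average rank (8+9)/2 = 8.5.
J has value 222 → rank 8.5.

8.5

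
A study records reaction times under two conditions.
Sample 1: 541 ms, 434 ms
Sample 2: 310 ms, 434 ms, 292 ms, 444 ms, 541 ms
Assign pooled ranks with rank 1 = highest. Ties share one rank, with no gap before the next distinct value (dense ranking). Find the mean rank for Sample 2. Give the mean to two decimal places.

3.00

Sorted (descending): 541, 541, 444, 434, 434, 310, 292
The 2 values of 541 share dense rank 1.
The 2 values of 434 share dense rank 3.
Remaining distinct values take the next consecutive integers.
Sample 2 values → pooled ranks: 310→4, 434→3, 292→5, 444→2, 541→1
Mean rank = (4 + 3 + 5 + 2 + 1) / 5 = 3.00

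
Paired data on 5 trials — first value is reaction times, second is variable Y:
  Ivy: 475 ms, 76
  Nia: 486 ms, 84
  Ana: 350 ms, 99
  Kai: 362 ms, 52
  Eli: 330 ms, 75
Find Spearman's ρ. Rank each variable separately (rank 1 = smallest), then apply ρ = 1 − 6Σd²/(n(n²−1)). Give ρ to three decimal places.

Ranks of variable 1: 4, 5, 2, 3, 1
Ranks of variable 2: 3, 4, 5, 1, 2
d = r₁ − r₂: 1, 1, -3, 2, -1
d²: 1, 1, 9, 4, 1; Σd² = 16
ρ = 1 − 6·16/(5·24) = 1 − 96/120 = 0.200

0.200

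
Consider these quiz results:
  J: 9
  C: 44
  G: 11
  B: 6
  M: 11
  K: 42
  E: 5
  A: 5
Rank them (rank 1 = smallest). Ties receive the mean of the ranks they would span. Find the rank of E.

Sorted (ascending): 5, 5, 6, 9, 11, 11, 42, 44
The 2 values of 5 occupy positions 1–2 → average rank (1+2)/2 = 1.5.
The 2 values of 11 occupy positions 5–6 → average rank (5+6)/2 = 5.5.
E has value 5 → rank 1.5.

1.5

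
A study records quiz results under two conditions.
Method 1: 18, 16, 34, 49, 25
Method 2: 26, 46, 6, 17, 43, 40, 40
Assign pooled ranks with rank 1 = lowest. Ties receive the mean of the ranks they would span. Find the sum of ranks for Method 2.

48

Sorted (ascending): 6, 16, 17, 18, 25, 26, 34, 40, 40, 43, 46, 49
The 2 values of 40 occupy positions 8–9 → average rank (8+9)/2 = 8.5.
Method 2 values → pooled ranks: 26→6, 46→11, 6→1, 17→3, 43→10, 40→8.5, 40→8.5
Rank sum = 6 + 11 + 1 + 3 + 10 + 8.5 + 8.5 = 48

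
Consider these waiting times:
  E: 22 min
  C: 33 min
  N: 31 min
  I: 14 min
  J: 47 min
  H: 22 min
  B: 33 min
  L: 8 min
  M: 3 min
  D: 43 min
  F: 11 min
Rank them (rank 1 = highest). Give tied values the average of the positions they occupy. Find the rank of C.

Sorted (descending): 47, 43, 33, 33, 31, 22, 22, 14, 11, 8, 3
The 2 values of 33 occupy positions 3–4 → average rank (3+4)/2 = 3.5.
The 2 values of 22 occupy positions 6–7 → average rank (6+7)/2 = 6.5.
C has value 33 min → rank 3.5.

3.5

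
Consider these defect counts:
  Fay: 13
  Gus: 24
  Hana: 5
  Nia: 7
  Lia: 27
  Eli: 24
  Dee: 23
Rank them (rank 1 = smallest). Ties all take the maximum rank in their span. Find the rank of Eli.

6

Sorted (ascending): 5, 7, 13, 23, 24, 24, 27
The 2 values of 24 occupy positions 5–6 → each gets rank 6.
Eli has value 24 → rank 6.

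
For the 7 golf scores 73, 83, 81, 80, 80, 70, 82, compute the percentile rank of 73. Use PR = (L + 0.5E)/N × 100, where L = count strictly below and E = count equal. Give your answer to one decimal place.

N = 7.
Strictly below 73: 1. Equal to 73: 1.
PR = (1 + 0.5·1)/7 × 100 = 21.4

21.4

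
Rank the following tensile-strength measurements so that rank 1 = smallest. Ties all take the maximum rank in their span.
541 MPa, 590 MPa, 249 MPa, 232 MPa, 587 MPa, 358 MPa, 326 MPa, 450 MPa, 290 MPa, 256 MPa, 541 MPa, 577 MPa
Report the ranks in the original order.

9, 12, 2, 1, 11, 6, 5, 7, 4, 3, 9, 10

Sorted (ascending): 232, 249, 256, 290, 326, 358, 450, 541, 541, 577, 587, 590
The 2 values of 541 occupy positions 8–9 → each gets rank 9.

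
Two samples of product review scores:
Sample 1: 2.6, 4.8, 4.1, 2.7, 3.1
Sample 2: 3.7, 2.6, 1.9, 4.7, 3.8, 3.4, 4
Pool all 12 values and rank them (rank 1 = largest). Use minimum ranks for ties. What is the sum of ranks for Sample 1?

Sorted (descending): 4.8, 4.7, 4.1, 4, 3.8, 3.7, 3.4, 3.1, 2.7, 2.6, 2.6, 1.9
The 2 values of 2.6 occupy positions 10–11 → each gets rank 10.
Sample 1 values → pooled ranks: 2.6→10, 4.8→1, 4.1→3, 2.7→9, 3.1→8
Rank sum = 10 + 1 + 3 + 9 + 8 = 31

31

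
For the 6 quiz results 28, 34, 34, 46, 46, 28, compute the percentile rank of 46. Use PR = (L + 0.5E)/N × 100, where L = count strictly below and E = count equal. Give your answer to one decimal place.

83.3

N = 6.
Strictly below 46: 4. Equal to 46: 2.
PR = (4 + 0.5·2)/6 × 100 = 83.3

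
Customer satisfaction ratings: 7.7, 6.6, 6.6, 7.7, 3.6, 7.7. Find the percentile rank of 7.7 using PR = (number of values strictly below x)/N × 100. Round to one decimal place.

50.0

N = 6.
Strictly below 7.7: 3. Equal to 7.7: 3.
PR = 3/6 × 100 = 50.0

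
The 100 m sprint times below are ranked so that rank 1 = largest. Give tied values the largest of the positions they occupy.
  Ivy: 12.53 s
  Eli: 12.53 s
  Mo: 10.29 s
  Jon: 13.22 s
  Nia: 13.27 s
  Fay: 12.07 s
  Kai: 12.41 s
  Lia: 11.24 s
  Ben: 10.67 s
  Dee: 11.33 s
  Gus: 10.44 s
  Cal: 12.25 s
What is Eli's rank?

4

Sorted (descending): 13.27, 13.22, 12.53, 12.53, 12.41, 12.25, 12.07, 11.33, 11.24, 10.67, 10.44, 10.29
The 2 values of 12.53 occupy positions 3–4 → each gets rank 4.
Eli has value 12.53 s → rank 4.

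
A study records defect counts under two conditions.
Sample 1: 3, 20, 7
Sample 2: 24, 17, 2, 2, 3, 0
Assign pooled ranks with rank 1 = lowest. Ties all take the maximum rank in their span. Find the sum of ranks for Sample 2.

Sorted (ascending): 0, 2, 2, 3, 3, 7, 17, 20, 24
The 2 values of 2 occupy positions 2–3 → each gets rank 3.
The 2 values of 3 occupy positions 4–5 → each gets rank 5.
Sample 2 values → pooled ranks: 24→9, 17→7, 2→3, 2→3, 3→5, 0→1
Rank sum = 9 + 7 + 3 + 3 + 5 + 1 = 28

28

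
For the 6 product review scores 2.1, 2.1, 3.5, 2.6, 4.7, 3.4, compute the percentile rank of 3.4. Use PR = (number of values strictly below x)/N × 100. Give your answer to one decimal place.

50.0

N = 6.
Strictly below 3.4: 3. Equal to 3.4: 1.
PR = 3/6 × 100 = 50.0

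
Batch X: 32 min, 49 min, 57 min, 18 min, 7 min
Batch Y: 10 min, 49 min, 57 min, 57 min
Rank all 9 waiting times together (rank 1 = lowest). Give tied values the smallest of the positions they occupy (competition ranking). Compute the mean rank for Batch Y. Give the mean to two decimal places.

5.25

Sorted (ascending): 7, 10, 18, 32, 49, 49, 57, 57, 57
The 2 values of 49 occupy positions 5–6 → each gets rank 5.
The 3 values of 57 occupy positions 7–9 → each gets rank 7.
Batch Y values → pooled ranks: 10→2, 49→5, 57→7, 57→7
Mean rank = (2 + 5 + 7 + 7) / 4 = 5.25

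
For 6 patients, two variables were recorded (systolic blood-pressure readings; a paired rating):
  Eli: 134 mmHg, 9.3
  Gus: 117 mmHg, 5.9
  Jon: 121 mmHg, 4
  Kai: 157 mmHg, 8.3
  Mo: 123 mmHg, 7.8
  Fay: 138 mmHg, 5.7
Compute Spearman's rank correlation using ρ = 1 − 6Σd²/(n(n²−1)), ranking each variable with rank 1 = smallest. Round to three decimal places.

Ranks of variable 1: 4, 1, 2, 6, 3, 5
Ranks of variable 2: 6, 3, 1, 5, 4, 2
d = r₁ − r₂: -2, -2, 1, 1, -1, 3
d²: 4, 4, 1, 1, 1, 9; Σd² = 20
ρ = 1 − 6·20/(6·35) = 1 − 120/210 = 0.429

0.429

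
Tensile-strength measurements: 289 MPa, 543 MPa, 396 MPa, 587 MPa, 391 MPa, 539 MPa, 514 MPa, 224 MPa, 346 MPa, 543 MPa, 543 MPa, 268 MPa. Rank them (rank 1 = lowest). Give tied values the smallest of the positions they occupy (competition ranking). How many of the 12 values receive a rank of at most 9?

11

Sorted (ascending): 224, 268, 289, 346, 391, 396, 514, 539, 543, 543, 543, 587
The 3 values of 543 occupy positions 9–11 → each gets rank 9.
Ranks ≤ 9: {1, 2, 3, 4, 5, 6, 7, 8, 9, 9, 9} → 11 values.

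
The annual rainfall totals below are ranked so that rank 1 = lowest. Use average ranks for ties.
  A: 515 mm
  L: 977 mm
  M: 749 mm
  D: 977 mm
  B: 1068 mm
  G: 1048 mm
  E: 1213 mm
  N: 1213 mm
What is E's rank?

7.5

Sorted (ascending): 515, 749, 977, 977, 1048, 1068, 1213, 1213
The 2 values of 977 occupy positions 3–4 → average rank (3+4)/2 = 3.5.
The 2 values of 1213 occupy positions 7–8 → average rank (7+8)/2 = 7.5.
E has value 1213 mm → rank 7.5.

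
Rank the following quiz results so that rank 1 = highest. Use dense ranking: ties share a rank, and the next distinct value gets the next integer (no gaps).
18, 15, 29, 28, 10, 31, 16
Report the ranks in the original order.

Sorted (descending): 31, 29, 28, 18, 16, 15, 10
No ties — each value takes its position as its rank.

4, 6, 2, 3, 7, 1, 5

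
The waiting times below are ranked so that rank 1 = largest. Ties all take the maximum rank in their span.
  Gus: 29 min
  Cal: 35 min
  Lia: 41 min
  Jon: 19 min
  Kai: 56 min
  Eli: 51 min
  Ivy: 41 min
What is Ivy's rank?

Sorted (descending): 56, 51, 41, 41, 35, 29, 19
The 2 values of 41 occupy positions 3–4 → each gets rank 4.
Ivy has value 41 min → rank 4.

4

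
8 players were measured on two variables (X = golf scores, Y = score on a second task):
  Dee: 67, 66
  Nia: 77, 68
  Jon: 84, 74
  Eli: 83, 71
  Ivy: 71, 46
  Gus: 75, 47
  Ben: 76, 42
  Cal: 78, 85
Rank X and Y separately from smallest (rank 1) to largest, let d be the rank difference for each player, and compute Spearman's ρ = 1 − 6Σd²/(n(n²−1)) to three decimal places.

0.714

Ranks of variable 1: 1, 5, 8, 7, 2, 3, 4, 6
Ranks of variable 2: 4, 5, 7, 6, 2, 3, 1, 8
d = r₁ − r₂: -3, 0, 1, 1, 0, 0, 3, -2
d²: 9, 0, 1, 1, 0, 0, 9, 4; Σd² = 24
ρ = 1 − 6·24/(8·63) = 1 − 144/504 = 0.714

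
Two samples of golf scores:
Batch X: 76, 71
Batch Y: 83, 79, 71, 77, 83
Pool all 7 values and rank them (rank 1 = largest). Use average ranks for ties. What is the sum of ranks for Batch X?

11.5

Sorted (descending): 83, 83, 79, 77, 76, 71, 71
The 2 values of 83 occupy positions 1–2 → average rank (1+2)/2 = 1.5.
The 2 values of 71 occupy positions 6–7 → average rank (6+7)/2 = 6.5.
Batch X values → pooled ranks: 76→5, 71→6.5
Rank sum = 5 + 6.5 = 11.5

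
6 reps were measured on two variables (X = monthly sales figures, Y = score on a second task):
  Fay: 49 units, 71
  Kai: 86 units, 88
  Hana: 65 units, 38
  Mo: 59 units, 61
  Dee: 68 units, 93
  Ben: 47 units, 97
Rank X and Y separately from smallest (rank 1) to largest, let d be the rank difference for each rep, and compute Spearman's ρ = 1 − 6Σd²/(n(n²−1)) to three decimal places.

-0.143

Ranks of variable 1: 2, 6, 4, 3, 5, 1
Ranks of variable 2: 3, 4, 1, 2, 5, 6
d = r₁ − r₂: -1, 2, 3, 1, 0, -5
d²: 1, 4, 9, 1, 0, 25; Σd² = 40
ρ = 1 − 6·40/(6·35) = 1 − 240/210 = -0.143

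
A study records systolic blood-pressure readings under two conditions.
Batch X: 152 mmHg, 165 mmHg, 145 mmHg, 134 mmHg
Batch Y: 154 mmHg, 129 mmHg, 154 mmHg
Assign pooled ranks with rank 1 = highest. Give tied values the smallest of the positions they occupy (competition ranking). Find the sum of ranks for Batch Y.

Sorted (descending): 165, 154, 154, 152, 145, 134, 129
The 2 values of 154 occupy positions 2–3 → each gets rank 2.
Batch Y values → pooled ranks: 154→2, 129→7, 154→2
Rank sum = 2 + 7 + 2 = 11

11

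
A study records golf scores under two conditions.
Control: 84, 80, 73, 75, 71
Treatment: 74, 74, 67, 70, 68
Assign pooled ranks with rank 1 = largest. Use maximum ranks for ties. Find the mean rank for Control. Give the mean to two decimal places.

3.80

Sorted (descending): 84, 80, 75, 74, 74, 73, 71, 70, 68, 67
The 2 values of 74 occupy positions 4–5 → each gets rank 5.
Control values → pooled ranks: 84→1, 80→2, 73→6, 75→3, 71→7
Mean rank = (1 + 2 + 6 + 3 + 7) / 5 = 3.80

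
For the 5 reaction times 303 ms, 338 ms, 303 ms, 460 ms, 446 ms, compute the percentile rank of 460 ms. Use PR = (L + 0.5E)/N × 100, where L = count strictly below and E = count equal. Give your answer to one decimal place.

90.0

N = 5.
Strictly below 460: 4. Equal to 460: 1.
PR = (4 + 0.5·1)/5 × 100 = 90.0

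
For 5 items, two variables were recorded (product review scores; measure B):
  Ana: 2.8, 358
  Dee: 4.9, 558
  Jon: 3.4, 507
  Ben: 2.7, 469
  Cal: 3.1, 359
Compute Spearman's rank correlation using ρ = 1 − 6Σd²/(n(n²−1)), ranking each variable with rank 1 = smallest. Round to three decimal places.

Ranks of variable 1: 2, 5, 4, 1, 3
Ranks of variable 2: 1, 5, 4, 3, 2
d = r₁ − r₂: 1, 0, 0, -2, 1
d²: 1, 0, 0, 4, 1; Σd² = 6
ρ = 1 − 6·6/(5·24) = 1 − 36/120 = 0.700

0.700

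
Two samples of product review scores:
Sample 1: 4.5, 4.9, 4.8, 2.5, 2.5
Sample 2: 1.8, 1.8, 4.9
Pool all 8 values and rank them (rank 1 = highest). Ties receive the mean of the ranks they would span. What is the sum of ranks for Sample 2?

Sorted (descending): 4.9, 4.9, 4.8, 4.5, 2.5, 2.5, 1.8, 1.8
The 2 values of 4.9 occupy positions 1–2 → average rank (1+2)/2 = 1.5.
The 2 values of 2.5 occupy positions 5–6 → average rank (5+6)/2 = 5.5.
The 2 values of 1.8 occupy positions 7–8 → average rank (7+8)/2 = 7.5.
Sample 2 values → pooled ranks: 1.8→7.5, 1.8→7.5, 4.9→1.5
Rank sum = 7.5 + 7.5 + 1.5 = 16.5

16.5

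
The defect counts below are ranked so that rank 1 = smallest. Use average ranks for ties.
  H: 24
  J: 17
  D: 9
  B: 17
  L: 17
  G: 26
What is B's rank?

Sorted (ascending): 9, 17, 17, 17, 24, 26
The 3 values of 17 occupy positions 2–4 → average rank 3.
B has value 17 → rank 3.

3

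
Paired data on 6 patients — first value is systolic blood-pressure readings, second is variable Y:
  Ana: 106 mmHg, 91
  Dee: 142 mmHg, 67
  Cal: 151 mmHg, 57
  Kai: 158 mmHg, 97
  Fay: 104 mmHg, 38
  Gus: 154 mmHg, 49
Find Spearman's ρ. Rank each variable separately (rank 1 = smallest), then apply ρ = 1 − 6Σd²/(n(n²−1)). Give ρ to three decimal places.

Ranks of variable 1: 2, 3, 4, 6, 1, 5
Ranks of variable 2: 5, 4, 3, 6, 1, 2
d = r₁ − r₂: -3, -1, 1, 0, 0, 3
d²: 9, 1, 1, 0, 0, 9; Σd² = 20
ρ = 1 − 6·20/(6·35) = 1 − 120/210 = 0.429

0.429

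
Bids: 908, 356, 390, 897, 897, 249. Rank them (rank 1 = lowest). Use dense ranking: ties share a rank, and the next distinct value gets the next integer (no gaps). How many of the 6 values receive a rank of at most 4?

5

Sorted (ascending): 249, 356, 390, 897, 897, 908
The 2 values of 897 share dense rank 4.
Remaining distinct values take the next consecutive integers.
Ranks ≤ 4: {1, 2, 3, 4, 4} → 5 values.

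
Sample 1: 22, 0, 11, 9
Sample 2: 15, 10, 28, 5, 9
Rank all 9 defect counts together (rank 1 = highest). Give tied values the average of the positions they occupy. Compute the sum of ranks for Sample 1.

21.5

Sorted (descending): 28, 22, 15, 11, 10, 9, 9, 5, 0
The 2 values of 9 occupy positions 6–7 → average rank (6+7)/2 = 6.5.
Sample 1 values → pooled ranks: 22→2, 0→9, 11→4, 9→6.5
Rank sum = 2 + 9 + 4 + 6.5 = 21.5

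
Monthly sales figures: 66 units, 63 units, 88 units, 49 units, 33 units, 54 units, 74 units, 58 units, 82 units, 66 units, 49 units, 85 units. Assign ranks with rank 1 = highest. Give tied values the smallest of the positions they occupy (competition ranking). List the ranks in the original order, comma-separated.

5, 7, 1, 10, 12, 9, 4, 8, 3, 5, 10, 2

Sorted (descending): 88, 85, 82, 74, 66, 66, 63, 58, 54, 49, 49, 33
The 2 values of 66 occupy positions 5–6 → each gets rank 5.
The 2 values of 49 occupy positions 10–11 → each gets rank 10.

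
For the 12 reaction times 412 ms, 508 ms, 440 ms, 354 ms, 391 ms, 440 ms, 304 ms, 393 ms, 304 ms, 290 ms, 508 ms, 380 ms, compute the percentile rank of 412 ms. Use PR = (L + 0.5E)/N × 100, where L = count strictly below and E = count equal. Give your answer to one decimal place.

62.5

N = 12.
Strictly below 412: 7. Equal to 412: 1.
PR = (7 + 0.5·1)/12 × 100 = 62.5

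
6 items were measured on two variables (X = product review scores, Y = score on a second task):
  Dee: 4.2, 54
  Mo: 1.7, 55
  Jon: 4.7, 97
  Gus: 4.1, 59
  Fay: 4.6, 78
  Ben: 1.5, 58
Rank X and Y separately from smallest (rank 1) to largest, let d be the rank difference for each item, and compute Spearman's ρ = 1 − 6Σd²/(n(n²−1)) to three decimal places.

0.600

Ranks of variable 1: 4, 2, 6, 3, 5, 1
Ranks of variable 2: 1, 2, 6, 4, 5, 3
d = r₁ − r₂: 3, 0, 0, -1, 0, -2
d²: 9, 0, 0, 1, 0, 4; Σd² = 14
ρ = 1 − 6·14/(6·35) = 1 − 84/210 = 0.600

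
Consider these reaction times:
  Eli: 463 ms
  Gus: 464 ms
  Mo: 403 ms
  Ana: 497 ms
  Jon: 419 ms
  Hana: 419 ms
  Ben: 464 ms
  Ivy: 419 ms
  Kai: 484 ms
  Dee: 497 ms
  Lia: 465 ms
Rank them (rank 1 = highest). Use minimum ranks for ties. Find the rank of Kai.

Sorted (descending): 497, 497, 484, 465, 464, 464, 463, 419, 419, 419, 403
The 2 values of 497 occupy positions 1–2 → each gets rank 1.
The 2 values of 464 occupy positions 5–6 → each gets rank 5.
The 3 values of 419 occupy positions 8–10 → each gets rank 8.
Kai has value 484 ms → rank 3.

3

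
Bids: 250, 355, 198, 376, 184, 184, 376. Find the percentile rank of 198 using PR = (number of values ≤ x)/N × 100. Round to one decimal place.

42.9

N = 7.
Strictly below 198: 2. Equal to 198: 1.
PR = 3/7 × 100 = 42.9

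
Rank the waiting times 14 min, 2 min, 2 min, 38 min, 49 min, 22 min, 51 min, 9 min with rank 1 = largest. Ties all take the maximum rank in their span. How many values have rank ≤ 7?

Sorted (descending): 51, 49, 38, 22, 14, 9, 2, 2
The 2 values of 2 occupy positions 7–8 → each gets rank 8.
Ranks ≤ 7: {1, 2, 3, 4, 5, 6} → 6 values.

6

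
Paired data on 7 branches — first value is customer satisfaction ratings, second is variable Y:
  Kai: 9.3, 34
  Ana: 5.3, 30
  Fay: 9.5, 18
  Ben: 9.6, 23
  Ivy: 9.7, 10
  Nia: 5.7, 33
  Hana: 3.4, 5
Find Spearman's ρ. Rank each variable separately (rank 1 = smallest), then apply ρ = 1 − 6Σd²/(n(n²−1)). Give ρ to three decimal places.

-0.071

Ranks of variable 1: 4, 2, 5, 6, 7, 3, 1
Ranks of variable 2: 7, 5, 3, 4, 2, 6, 1
d = r₁ − r₂: -3, -3, 2, 2, 5, -3, 0
d²: 9, 9, 4, 4, 25, 9, 0; Σd² = 60
ρ = 1 − 6·60/(7·48) = 1 − 360/336 = -0.071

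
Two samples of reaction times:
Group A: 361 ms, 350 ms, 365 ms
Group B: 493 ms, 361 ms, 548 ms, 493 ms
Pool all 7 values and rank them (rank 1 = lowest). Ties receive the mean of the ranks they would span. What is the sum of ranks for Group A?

Sorted (ascending): 350, 361, 361, 365, 493, 493, 548
The 2 values of 361 occupy positions 2–3 → average rank (2+3)/2 = 2.5.
The 2 values of 493 occupy positions 5–6 → average rank (5+6)/2 = 5.5.
Group A values → pooled ranks: 361→2.5, 350→1, 365→4
Rank sum = 2.5 + 1 + 4 = 7.5

7.5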